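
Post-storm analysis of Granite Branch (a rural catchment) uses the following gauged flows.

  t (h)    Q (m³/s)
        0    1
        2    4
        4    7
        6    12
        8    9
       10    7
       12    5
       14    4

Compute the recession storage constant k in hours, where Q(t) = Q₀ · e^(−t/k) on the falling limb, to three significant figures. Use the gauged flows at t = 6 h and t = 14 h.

k ≈ 7.28 h

On the falling limb, Q drops from 12 to 4 m³/s between t = 6 h and t = 14 h (Δt = 8 h).
k = −Δt / ln(Q₂/Q₁) = −8 / ln(4/12) = 7.28 h.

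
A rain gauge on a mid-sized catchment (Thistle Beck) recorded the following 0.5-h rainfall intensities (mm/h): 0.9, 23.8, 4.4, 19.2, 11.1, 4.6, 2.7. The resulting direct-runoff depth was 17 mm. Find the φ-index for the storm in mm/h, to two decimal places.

Only the 3 blocks with intensity above φ contribute runoff: 23.8, 19.2, 11.1 mm/h.
Σ(I−φ)·Δt = d  ⇒  (23.8+19.2+11.1 − 3φ)·0.5 = 17
φ = (54.10 − 17/0.5) / 3 = 6.70 mm/h.

φ ≈ 6.70 mm/h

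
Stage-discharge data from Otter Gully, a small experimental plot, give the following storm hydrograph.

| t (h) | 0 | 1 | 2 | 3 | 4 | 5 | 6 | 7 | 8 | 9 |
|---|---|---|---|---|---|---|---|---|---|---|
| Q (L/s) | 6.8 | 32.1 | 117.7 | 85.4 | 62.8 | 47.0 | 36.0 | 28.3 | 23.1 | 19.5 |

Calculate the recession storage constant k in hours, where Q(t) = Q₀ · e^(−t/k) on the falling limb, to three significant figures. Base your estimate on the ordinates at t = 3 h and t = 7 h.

k ≈ 3.62 h

On the falling limb, Q drops from 85.4 to 28.3 L/s between t = 3 h and t = 7 h (Δt = 4 h).
k = −Δt / ln(Q₂/Q₁) = −4 / ln(28.3/85.4) = 3.62 h.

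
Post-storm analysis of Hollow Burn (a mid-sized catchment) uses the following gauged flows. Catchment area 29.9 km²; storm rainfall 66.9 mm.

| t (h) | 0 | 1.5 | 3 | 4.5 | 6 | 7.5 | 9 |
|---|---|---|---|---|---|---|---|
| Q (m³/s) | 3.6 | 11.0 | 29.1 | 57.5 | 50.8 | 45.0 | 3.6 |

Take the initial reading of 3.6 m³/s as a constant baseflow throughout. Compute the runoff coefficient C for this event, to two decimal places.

C ≈ 0.47

ΣQ_DR = 175.4 m³/s; V = ΣQ_DR·Δt = 9.472 × 10^5 m³.
Runoff depth d = V / A = 31.68 mm.
C = d / P = 31.68 / 66.9 = 0.47.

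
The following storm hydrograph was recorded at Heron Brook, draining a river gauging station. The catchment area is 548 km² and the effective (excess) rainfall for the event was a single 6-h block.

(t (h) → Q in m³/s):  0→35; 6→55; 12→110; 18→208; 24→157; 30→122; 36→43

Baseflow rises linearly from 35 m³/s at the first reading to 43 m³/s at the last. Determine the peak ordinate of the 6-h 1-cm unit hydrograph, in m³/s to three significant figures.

U_p ≈ 93.8 m³/s

Direct runoff: 0.00, 18.67, 72.33, 169.00, 116.67, 80.33, 0.00 m³/s; ΣQ_DR = 457.0 m³/s, peak = 169.00 m³/s.
Runoff depth d = ΣQ_DR·Δt / A = 457.0 × 21600 / (548 km²) = 18.01 mm.
The 1-cm UH is the DRH scaled by (10 mm)/d, so U_p = 169.00 × 10/18.01 = 93.8 m³/s.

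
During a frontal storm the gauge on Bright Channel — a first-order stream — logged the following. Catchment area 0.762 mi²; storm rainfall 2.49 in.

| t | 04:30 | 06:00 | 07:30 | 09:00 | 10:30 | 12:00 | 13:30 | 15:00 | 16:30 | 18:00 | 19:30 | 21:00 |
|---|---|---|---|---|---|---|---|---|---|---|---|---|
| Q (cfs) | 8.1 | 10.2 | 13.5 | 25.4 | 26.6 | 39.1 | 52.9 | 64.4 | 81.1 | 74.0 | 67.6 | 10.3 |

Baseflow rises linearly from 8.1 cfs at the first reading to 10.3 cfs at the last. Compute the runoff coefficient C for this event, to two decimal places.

ΣQ_DR = 362.8 cfs; V = ΣQ_DR·Δt = 1.959 × 10^6 ft³.
Runoff depth d = V / A = 1.107 in.
C = d / P = 1.107 / 2.49 = 0.44.

C ≈ 0.44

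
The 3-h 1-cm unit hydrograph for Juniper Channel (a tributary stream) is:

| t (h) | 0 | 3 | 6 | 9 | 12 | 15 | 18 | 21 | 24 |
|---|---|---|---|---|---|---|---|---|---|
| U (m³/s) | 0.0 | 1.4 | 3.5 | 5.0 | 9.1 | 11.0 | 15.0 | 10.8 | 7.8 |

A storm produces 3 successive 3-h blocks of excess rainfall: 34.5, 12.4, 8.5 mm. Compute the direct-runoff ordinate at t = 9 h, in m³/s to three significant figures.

Q ≈ 22.8 m³/s

By discrete convolution, Q_j = Σ (P_i / 10 mm) · U_{j−i}.
At t = 9 h (j=3): Q = (34.5/10)·5.0 + (12.4/10)·3.5 + (8.5/10)·1.4 = 22.8 m³/s.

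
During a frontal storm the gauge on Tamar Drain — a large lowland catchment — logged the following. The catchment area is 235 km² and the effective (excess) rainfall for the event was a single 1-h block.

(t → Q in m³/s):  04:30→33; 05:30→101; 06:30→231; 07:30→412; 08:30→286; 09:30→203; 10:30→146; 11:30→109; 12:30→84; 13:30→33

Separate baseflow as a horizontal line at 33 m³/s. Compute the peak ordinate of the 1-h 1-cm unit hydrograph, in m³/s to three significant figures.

Direct runoff: 0.0, 68.0, 198.0, 379.0, 253.0, 170.0, 113.0, 76.0, 51.0, 0.0 m³/s; ΣQ_DR = 1308 m³/s, peak = 379.0 m³/s.
Runoff depth d = ΣQ_DR·Δt / A = 1308 × 3600 / (235 km²) = 20.04 mm.
The 1-cm UH is the DRH scaled by (10 mm)/d, so U_p = 379.0 × 10/20.04 = 189 m³/s.

U_p ≈ 189 m³/s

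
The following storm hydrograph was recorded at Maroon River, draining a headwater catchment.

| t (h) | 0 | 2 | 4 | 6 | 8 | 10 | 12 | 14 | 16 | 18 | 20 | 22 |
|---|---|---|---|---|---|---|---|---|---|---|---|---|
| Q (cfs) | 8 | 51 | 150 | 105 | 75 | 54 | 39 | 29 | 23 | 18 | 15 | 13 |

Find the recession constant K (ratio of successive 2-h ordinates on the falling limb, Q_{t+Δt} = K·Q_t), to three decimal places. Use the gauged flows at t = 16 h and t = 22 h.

K ≈ 0.827

Using the recession-limb readings at t = 16 h and t = 22 h: Q falls from 23 to 13 cfs over 3 intervals.
K = (Q₂/Q₁)^(1/3) = (13/23)^(1/3) = 0.827.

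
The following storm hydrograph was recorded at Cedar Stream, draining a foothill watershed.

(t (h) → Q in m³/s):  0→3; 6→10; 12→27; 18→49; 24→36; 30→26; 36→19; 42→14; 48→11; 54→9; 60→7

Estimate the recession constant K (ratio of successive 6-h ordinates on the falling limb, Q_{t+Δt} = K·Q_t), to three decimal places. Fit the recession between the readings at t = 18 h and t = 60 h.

Using the recession-limb readings at t = 18 h and t = 60 h: Q falls from 49 to 7 m³/s over 7 intervals.
K = (Q₂/Q₁)^(1/7) = (7/49)^(1/7) = 0.757.

K ≈ 0.757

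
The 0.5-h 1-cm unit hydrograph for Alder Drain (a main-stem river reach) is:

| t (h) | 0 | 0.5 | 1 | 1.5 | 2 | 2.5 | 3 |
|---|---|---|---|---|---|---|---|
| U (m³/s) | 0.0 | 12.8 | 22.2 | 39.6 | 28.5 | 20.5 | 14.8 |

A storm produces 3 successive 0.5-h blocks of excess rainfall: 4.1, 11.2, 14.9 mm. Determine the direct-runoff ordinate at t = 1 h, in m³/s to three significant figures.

Q ≈ 23.4 m³/s

By discrete convolution, Q_j = Σ (P_i / 10 mm) · U_{j−i}.
At t = 1 h (j=2): Q = (4.1/10)·22.2 + (11.2/10)·12.8 + (14.9/10)·0.0 = 23.4 m³/s.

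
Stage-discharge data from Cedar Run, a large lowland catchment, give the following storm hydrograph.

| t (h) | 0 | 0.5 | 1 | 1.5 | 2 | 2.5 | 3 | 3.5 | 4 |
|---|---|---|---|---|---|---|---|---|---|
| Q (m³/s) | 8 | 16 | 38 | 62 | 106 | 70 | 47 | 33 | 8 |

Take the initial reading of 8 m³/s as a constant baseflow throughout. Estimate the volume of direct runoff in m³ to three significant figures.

V ≈ 5.69 × 10^5 m³

Direct-runoff ordinates (Q − Q_b): 0.0, 8.0, 30.0, 54.0, 98.0, 62.0, 39.0, 25.0, 0.0 m³/s.
ΣQ_DR = 316.0 m³/s.
With Δt = 0.5 h = 1800 s, V = ΣQ_DR · Δt = 316.0 × 1800 = 5.69 × 10^5 m³.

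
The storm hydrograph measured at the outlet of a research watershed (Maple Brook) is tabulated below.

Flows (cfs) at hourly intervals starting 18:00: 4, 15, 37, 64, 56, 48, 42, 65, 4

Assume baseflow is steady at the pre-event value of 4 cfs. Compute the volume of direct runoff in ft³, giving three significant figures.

Direct-runoff ordinates (Q − Q_b): 0.0, 11.0, 33.0, 60.0, 52.0, 44.0, 38.0, 61.0, 0.0 cfs.
ΣQ_DR = 299.0 cfs.
With Δt = 1 h = 3600 s, V = ΣQ_DR · Δt = 299.0 × 3600 = 1.08 × 10^6 ft³.

V ≈ 1.08 × 10^6 ft³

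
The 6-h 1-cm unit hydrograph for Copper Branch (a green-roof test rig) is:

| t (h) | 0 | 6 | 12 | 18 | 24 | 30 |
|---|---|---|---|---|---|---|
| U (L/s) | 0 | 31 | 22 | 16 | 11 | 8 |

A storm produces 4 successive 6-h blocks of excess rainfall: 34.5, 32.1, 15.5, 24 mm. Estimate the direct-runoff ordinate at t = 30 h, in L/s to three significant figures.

By discrete convolution, Q_j = Σ (P_i / 10 mm) · U_{j−i}.
At t = 30 h (j=5): Q = (34.5/10)·8 + (32.1/10)·11 + (15.5/10)·16 + (24/10)·22 = 141 L/s.

Q ≈ 141 L/s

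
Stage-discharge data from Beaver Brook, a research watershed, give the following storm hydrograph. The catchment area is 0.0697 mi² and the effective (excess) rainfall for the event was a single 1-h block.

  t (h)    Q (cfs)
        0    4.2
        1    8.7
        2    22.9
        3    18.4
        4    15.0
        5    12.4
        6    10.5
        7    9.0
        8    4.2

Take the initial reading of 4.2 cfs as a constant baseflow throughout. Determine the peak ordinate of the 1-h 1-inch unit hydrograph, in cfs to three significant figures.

Direct runoff: 0.0, 4.5, 18.7, 14.2, 10.8, 8.2, 6.3, 4.8, 0.0 cfs; ΣQ_DR = 67.50 cfs, peak = 18.7 cfs.
Runoff depth d = ΣQ_DR·Δt / A = 67.50 × 3600 / (0.0697 mi²) = 1.501 in.
The 1-inch UH is the DRH scaled by (1 in)/d, so U_p = 18.7 × 1/1.501 = 12.5 cfs.

U_p ≈ 12.5 cfs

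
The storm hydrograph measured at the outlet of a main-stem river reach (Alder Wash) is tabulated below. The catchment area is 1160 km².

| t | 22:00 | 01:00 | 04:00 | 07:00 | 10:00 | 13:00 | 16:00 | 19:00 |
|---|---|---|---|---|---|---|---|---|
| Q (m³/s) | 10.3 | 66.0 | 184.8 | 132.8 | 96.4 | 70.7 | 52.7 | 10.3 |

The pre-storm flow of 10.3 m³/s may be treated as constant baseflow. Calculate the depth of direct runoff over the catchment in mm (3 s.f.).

d ≈ 5.04 mm

Direct runoff: 0.0, 55.7, 174.5, 122.5, 86.1, 60.4, 42.4, 0.0 m³/s; ΣQ_DR = 541.6 m³/s.
V = ΣQ_DR · Δt = 541.6 × 10800 s = 5.849 × 10^6 m³.
Over A = 1160 km², depth = V / A = 5.04 mm.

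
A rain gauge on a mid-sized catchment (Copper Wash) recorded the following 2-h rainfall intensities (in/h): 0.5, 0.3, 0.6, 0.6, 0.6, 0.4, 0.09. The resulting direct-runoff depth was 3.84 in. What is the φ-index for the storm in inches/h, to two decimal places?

φ ≈ 0.18 in/h

Only the 6 blocks with intensity above φ contribute runoff: 0.5, 0.3, 0.6, 0.6, 0.6, 0.4 in/h.
Σ(I−φ)·Δt = d  ⇒  (0.5+0.3+0.6+0.6+0.6+0.4 − 6φ)·2 = 3.84
φ = (3.000 − 3.84/2) / 6 = 0.18 in/h.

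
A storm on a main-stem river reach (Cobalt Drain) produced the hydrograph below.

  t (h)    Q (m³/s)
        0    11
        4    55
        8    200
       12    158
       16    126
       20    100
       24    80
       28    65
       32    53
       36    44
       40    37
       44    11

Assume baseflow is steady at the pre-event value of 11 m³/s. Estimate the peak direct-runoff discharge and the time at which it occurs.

Q_p = 189.0 m³/s at t = 8 h

Subtracting baseflow gives direct-runoff ordinates: 0.0, 44.0, 189.0, 147.0, 115.0, 89.0, 69.0, 54.0, 42.0, 33.0, 26.0, 0.0 m³/s.
The maximum is 189.0 m³/s, occurring at the reading for t = 8 h.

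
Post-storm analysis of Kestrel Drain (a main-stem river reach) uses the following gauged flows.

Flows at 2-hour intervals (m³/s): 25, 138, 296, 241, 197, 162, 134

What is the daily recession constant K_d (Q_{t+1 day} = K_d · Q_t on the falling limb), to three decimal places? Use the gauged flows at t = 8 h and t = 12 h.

Between t = 8 h and t = 12 h the flow falls from 197 to 134 m³/s over 2×2 h = 4 h.
Per-interval ratio K = (134/197)^(1/2) = 0.8247; K_d = K^(24/2) = 0.099.

K_d ≈ 0.099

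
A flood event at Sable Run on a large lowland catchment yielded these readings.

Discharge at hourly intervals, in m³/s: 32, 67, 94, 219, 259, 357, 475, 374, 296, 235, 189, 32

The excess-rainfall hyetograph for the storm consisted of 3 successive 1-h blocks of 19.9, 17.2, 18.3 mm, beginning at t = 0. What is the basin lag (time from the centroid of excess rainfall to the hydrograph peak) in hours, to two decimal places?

t_L ≈ 4.53 h

Centroid of excess rainfall: t_c = Σ P_i·t̄_i / ΣP_i = 1.4711 h (block centres at 0.5, 1.5, 2.5 h).
Hydrograph peak occurs at t = 6 h, so basin lag t_L = 6 − 1.4711 = 4.53 h.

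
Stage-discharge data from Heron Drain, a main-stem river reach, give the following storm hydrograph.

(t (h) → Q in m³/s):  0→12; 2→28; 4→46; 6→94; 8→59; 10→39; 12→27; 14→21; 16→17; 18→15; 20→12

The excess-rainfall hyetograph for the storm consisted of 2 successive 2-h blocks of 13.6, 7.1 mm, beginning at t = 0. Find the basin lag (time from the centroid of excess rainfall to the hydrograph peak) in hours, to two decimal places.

Centroid of excess rainfall: t_c = Σ P_i·t̄_i / ΣP_i = 1.6860 h (block centres at 1, 3 h).
Hydrograph peak occurs at t = 6 h, so basin lag t_L = 6 − 1.6860 = 4.31 h.

t_L ≈ 4.31 h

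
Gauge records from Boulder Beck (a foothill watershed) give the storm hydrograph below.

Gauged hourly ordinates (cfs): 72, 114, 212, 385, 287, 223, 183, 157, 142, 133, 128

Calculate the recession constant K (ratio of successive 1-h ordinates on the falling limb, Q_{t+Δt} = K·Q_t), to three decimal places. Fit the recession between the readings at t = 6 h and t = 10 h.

Using the recession-limb readings at t = 6 h and t = 10 h: Q falls from 183 to 128 cfs over 4 intervals.
K = (Q₂/Q₁)^(1/4) = (128/183)^(1/4) = 0.915.

K ≈ 0.915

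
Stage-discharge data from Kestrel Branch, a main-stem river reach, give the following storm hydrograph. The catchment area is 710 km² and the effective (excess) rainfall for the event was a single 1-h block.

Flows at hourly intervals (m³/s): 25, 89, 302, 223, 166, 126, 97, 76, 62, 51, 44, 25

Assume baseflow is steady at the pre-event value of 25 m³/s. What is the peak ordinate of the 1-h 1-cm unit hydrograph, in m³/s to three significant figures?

Direct runoff: 0.0, 64.0, 277.0, 198.0, 141.0, 101.0, 72.0, 51.0, 37.0, 26.0, 19.0, 0.0 m³/s; ΣQ_DR = 986.0 m³/s, peak = 277.0 m³/s.
Runoff depth d = ΣQ_DR·Δt / A = 986.0 × 3600 / (710 km²) = 4.999 mm.
The 1-cm UH is the DRH scaled by (10 mm)/d, so U_p = 277.0 × 10/4.999 = 554 m³/s.

U_p ≈ 554 m³/s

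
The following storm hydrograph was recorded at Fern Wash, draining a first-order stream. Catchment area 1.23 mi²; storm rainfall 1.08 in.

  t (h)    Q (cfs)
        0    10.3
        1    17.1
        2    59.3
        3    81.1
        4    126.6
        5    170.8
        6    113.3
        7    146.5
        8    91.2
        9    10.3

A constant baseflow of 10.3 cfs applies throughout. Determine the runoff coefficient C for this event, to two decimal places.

ΣQ_DR = 723.5 cfs; V = ΣQ_DR·Δt = 2.605 × 10^6 ft³.
Runoff depth d = V / A = 0.9115 in.
C = d / P = 0.9115 / 1.08 = 0.84.

C ≈ 0.84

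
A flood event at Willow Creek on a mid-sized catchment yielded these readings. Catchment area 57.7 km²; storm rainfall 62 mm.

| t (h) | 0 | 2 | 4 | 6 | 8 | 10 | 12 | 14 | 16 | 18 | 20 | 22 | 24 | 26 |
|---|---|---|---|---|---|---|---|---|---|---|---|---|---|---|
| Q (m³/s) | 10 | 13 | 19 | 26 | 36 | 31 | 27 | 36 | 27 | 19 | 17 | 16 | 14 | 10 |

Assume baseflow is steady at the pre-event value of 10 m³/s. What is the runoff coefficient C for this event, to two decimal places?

ΣQ_DR = 161.0 m³/s; V = ΣQ_DR·Δt = 1.159 × 10^6 m³.
Runoff depth d = V / A = 20.09 mm.
C = d / P = 20.09 / 62 = 0.32.

C ≈ 0.32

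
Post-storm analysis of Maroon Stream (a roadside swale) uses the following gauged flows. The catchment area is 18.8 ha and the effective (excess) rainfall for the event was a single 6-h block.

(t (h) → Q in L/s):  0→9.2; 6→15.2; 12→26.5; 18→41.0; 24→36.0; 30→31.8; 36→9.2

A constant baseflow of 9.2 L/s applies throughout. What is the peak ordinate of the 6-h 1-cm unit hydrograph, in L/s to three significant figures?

U_p ≈ 26.5 L/s

Direct runoff: 0.0, 6.0, 17.3, 31.8, 26.8, 22.6, 0.0 L/s; ΣQ_DR = 104.5 L/s, peak = 31.8 L/s.
Runoff depth d = ΣQ_DR·Δt / A = 104.5 × 21600 / (18.8 ha) = 12.01 mm.
The 1-cm UH is the DRH scaled by (10 mm)/d, so U_p = 31.8 × 10/12.01 = 26.5 L/s.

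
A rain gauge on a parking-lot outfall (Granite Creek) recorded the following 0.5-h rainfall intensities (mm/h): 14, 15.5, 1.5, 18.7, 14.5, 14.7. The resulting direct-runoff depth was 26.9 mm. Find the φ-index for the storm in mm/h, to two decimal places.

Only the 5 blocks with intensity above φ contribute runoff: 14, 15.5, 18.7, 14.5, 14.7 mm/h.
Σ(I−φ)·Δt = d  ⇒  (14+15.5+18.7+14.5+14.7 − 5φ)·0.5 = 26.9
φ = (77.40 − 26.9/0.5) / 5 = 4.72 mm/h.

φ ≈ 4.72 mm/h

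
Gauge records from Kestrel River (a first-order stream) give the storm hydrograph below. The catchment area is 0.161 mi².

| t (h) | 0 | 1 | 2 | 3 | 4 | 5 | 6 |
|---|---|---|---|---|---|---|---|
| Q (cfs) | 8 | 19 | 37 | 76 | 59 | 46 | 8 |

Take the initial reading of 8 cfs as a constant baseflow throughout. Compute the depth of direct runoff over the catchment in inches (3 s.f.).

Direct runoff: 0.0, 11.0, 29.0, 68.0, 51.0, 38.0, 0.0 cfs; ΣQ_DR = 197.0 cfs.
V = ΣQ_DR · Δt = 197.0 × 3600 s = 7.092 × 10^5 ft³.
Over A = 0.161 mi², depth = V / A = 1.90 in.

d ≈ 1.90 in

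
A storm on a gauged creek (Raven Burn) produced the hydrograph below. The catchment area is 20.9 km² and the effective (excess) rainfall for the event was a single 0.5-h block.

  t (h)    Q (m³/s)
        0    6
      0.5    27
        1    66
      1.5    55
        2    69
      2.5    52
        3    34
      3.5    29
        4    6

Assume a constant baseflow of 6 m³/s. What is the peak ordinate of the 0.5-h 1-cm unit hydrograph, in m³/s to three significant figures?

U_p ≈ 25.2 m³/s

Direct runoff: 0.0, 21.0, 60.0, 49.0, 63.0, 46.0, 28.0, 23.0, 0.0 m³/s; ΣQ_DR = 290.0 m³/s, peak = 63.0 m³/s.
Runoff depth d = ΣQ_DR·Δt / A = 290.0 × 1800 / (20.9 km²) = 24.98 mm.
The 1-cm UH is the DRH scaled by (10 mm)/d, so U_p = 63.0 × 10/24.98 = 25.2 m³/s.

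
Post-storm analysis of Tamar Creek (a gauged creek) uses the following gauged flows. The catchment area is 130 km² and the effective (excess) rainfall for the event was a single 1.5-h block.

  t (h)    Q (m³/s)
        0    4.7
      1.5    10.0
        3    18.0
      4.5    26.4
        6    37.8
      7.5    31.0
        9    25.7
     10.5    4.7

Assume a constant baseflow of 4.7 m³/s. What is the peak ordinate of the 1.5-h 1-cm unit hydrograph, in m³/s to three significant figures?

Direct runoff: 0.0, 5.3, 13.3, 21.7, 33.1, 26.3, 21.0, 0.0 m³/s; ΣQ_DR = 120.7 m³/s, peak = 33.1 m³/s.
Runoff depth d = ΣQ_DR·Δt / A = 120.7 × 5400 / (130 km²) = 5.014 mm.
The 1-cm UH is the DRH scaled by (10 mm)/d, so U_p = 33.1 × 10/5.014 = 66.0 m³/s.

U_p ≈ 66.0 m³/s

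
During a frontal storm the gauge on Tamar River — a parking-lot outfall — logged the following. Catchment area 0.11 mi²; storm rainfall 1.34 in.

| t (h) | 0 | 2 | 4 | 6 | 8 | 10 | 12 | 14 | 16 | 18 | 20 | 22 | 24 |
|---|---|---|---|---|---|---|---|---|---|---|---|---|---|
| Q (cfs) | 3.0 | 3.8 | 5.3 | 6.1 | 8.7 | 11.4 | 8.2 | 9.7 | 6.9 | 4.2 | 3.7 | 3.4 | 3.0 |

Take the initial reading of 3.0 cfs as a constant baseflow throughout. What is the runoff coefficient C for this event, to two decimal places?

ΣQ_DR = 38.40 cfs; V = ΣQ_DR·Δt = 2.765 × 10^5 ft³.
Runoff depth d = V / A = 1.082 in.
C = d / P = 1.082 / 1.34 = 0.81.

C ≈ 0.81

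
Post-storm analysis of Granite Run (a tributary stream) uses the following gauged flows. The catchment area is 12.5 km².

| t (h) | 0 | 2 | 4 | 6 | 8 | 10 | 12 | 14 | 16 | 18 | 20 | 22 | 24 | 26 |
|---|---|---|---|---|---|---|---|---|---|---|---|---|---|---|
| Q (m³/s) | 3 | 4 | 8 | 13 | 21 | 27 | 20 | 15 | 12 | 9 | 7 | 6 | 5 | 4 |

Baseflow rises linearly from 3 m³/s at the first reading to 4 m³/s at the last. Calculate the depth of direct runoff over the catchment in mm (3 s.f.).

Direct runoff: 0.00, 0.92, 4.85, 9.77, 17.69, 23.62, 16.54, 11.46, 8.38, 5.31, 3.23, 2.15, 1.08, 0.00 m³/s; ΣQ_DR = 105.0 m³/s.
V = ΣQ_DR · Δt = 105.0 × 7200 s = 7.560 × 10^5 m³.
Over A = 12.5 km², depth = V / A = 60.5 mm.

d ≈ 60.5 mm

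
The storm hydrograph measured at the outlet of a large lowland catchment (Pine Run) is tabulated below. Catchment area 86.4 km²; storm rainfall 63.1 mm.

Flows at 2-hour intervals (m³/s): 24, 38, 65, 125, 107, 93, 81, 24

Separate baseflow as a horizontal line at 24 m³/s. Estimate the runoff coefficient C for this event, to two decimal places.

ΣQ_DR = 365.0 m³/s; V = ΣQ_DR·Δt = 2.628 × 10^6 m³.
Runoff depth d = V / A = 30.42 mm.
C = d / P = 30.42 / 63.1 = 0.48.

C ≈ 0.48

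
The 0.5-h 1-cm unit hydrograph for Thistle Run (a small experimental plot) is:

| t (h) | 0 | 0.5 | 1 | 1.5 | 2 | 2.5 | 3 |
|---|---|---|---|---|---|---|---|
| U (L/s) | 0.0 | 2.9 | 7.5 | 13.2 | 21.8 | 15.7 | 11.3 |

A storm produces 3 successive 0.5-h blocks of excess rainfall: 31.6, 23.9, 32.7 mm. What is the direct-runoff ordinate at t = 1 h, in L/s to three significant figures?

By discrete convolution, Q_j = Σ (P_i / 10 mm) · U_{j−i}.
At t = 1 h (j=2): Q = (31.6/10)·7.5 + (23.9/10)·2.9 + (32.7/10)·0.0 = 30.6 L/s.

Q ≈ 30.6 L/s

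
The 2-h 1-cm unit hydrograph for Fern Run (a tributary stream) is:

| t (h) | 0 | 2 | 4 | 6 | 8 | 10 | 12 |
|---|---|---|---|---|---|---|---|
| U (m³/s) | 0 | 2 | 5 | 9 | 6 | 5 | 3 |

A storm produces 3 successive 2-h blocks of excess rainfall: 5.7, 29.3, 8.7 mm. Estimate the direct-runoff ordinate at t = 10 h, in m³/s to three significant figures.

By discrete convolution, Q_j = Σ (P_i / 10 mm) · U_{j−i}.
At t = 10 h (j=5): Q = (5.7/10)·5 + (29.3/10)·6 + (8.7/10)·9 = 28.3 m³/s.

Q ≈ 28.3 m³/s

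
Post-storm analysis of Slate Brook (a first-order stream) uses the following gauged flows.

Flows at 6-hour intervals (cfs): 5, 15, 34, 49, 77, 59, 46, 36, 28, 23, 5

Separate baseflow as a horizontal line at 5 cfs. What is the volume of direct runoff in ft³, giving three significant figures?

V ≈ 6.96 × 10^6 ft³

Direct-runoff ordinates (Q − Q_b): 0.0, 10.0, 29.0, 44.0, 72.0, 54.0, 41.0, 31.0, 23.0, 18.0, 0.0 cfs.
ΣQ_DR = 322.0 cfs.
With Δt = 6 h = 21600 s, V = ΣQ_DR · Δt = 322.0 × 21600 = 6.96 × 10^6 ft³.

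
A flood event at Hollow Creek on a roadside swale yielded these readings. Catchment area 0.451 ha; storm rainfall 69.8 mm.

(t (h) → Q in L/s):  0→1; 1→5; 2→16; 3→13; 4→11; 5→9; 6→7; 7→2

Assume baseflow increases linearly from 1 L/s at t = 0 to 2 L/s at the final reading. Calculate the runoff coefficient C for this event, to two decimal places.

C ≈ 0.59

ΣQ_DR = 52.00 L/s; V = ΣQ_DR·Δt = 1.872 × 10^5 L.
Runoff depth d = V / A = 41.51 mm.
C = d / P = 41.51 / 69.8 = 0.59.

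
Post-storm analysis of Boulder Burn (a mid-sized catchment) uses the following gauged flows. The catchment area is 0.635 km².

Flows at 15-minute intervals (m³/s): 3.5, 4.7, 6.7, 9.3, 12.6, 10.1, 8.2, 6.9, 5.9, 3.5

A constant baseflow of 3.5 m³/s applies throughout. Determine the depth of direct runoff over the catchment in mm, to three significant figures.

d ≈ 51.6 mm

Direct runoff: 0.0, 1.2, 3.2, 5.8, 9.1, 6.6, 4.7, 3.4, 2.4, 0.0 m³/s; ΣQ_DR = 36.40 m³/s.
V = ΣQ_DR · Δt = 36.40 × 900 s = 32760 m³.
Over A = 0.635 km², depth = V / A = 51.6 mm.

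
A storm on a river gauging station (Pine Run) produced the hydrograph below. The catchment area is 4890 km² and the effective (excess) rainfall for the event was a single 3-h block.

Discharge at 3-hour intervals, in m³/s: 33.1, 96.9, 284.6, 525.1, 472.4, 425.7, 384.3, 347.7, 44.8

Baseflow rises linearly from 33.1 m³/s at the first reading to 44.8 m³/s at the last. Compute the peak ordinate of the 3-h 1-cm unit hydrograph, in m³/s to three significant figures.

U_p ≈ 975 m³/s

Direct runoff: 0.00, 62.34, 248.57, 487.61, 433.45, 385.29, 342.43, 304.36, 0.00 m³/s; ΣQ_DR = 2264 m³/s, peak = 487.61 m³/s.
Runoff depth d = ΣQ_DR·Δt / A = 2264 × 10800 / (4890 km²) = 5.000 mm.
The 1-cm UH is the DRH scaled by (10 mm)/d, so U_p = 487.61 × 10/5.000 = 975 m³/s.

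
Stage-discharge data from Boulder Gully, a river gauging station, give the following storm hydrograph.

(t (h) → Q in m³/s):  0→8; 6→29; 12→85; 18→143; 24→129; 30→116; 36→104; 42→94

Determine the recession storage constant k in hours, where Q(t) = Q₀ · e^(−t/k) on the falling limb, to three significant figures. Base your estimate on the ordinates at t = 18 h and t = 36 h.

On the falling limb, Q drops from 143 to 104 m³/s between t = 18 h and t = 36 h (Δt = 18 h).
k = −Δt / ln(Q₂/Q₁) = −18 / ln(104/143) = 56.5 h.

k ≈ 56.5 h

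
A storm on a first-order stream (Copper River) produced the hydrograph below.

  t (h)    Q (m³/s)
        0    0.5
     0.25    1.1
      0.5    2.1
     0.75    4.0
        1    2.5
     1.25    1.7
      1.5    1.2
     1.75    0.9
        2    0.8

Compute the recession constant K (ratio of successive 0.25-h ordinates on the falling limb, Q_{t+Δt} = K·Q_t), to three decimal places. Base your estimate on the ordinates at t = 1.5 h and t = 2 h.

Using the recession-limb readings at t = 1.5 h and t = 2 h: Q falls from 1.2 to 0.8 m³/s over 2 intervals.
K = (Q₂/Q₁)^(1/2) = (0.8/1.2)^(1/2) = 0.816.

K ≈ 0.816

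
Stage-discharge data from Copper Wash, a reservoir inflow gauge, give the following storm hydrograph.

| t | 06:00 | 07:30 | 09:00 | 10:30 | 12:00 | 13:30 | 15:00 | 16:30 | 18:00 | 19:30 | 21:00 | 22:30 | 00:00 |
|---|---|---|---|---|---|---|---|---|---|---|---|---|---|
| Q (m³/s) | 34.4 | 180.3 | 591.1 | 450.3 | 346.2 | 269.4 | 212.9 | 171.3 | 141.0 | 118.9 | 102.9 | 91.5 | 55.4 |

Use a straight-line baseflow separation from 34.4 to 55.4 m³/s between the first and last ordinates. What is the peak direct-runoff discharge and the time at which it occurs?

Q_p = 553.20 m³/s at t = 09:00

Subtracting baseflow gives direct-runoff ordinates: 0.00, 144.15, 553.20, 410.65, 304.80, 226.25, 168.00, 124.65, 92.60, 68.75, 51.00, 37.85, 0.00 m³/s.
The maximum is 553.20 m³/s, occurring at the reading for t = 09:00.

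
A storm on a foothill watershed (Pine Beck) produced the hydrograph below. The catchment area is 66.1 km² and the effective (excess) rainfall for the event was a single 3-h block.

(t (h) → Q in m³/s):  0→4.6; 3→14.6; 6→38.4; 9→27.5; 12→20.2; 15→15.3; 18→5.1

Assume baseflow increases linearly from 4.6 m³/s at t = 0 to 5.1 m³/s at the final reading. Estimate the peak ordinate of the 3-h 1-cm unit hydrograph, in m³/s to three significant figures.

Direct runoff: 0.00, 9.92, 33.63, 22.65, 15.27, 10.28, 0.00 m³/s; ΣQ_DR = 91.75 m³/s, peak = 33.63 m³/s.
Runoff depth d = ΣQ_DR·Δt / A = 91.75 × 10800 / (66.1 km²) = 14.99 mm.
The 1-cm UH is the DRH scaled by (10 mm)/d, so U_p = 33.63 × 10/14.99 = 22.4 m³/s.

U_p ≈ 22.4 m³/s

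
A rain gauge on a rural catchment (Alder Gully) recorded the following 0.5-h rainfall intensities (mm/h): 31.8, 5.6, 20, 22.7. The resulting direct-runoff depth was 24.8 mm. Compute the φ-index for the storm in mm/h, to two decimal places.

Only the 3 blocks with intensity above φ contribute runoff: 31.8, 20, 22.7 mm/h.
Σ(I−φ)·Δt = d  ⇒  (31.8+20+22.7 − 3φ)·0.5 = 24.8
φ = (74.50 − 24.8/0.5) / 3 = 8.30 mm/h.

φ ≈ 8.30 mm/h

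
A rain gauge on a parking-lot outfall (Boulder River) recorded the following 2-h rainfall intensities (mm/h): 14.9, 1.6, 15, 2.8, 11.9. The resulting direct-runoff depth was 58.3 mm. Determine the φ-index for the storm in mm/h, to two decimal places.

Only the 3 blocks with intensity above φ contribute runoff: 14.9, 15, 11.9 mm/h.
Σ(I−φ)·Δt = d  ⇒  (14.9+15+11.9 − 3φ)·2 = 58.3
φ = (41.80 − 58.3/2) / 3 = 4.22 mm/h.

φ ≈ 4.22 mm/h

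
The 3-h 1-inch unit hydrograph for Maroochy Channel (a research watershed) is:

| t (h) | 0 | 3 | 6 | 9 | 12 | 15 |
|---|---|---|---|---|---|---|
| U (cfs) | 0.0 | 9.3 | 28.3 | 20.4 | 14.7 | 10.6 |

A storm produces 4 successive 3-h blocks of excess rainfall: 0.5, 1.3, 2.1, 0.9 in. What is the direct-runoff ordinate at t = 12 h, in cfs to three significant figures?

Q ≈ 102 cfs

By discrete convolution, Q_j = Σ (P_i / 1 in) · U_{j−i}.
At t = 12 h (j=4): Q = (0.5/1)·14.7 + (1.3/1)·20.4 + (2.1/1)·28.3 + (0.9/1)·9.3 = 102 cfs.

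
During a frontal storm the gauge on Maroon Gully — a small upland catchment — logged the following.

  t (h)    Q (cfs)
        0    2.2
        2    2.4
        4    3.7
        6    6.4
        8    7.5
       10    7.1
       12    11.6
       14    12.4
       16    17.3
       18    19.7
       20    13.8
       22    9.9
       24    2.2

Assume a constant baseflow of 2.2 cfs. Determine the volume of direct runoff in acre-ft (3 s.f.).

Direct-runoff ordinates (Q − Q_b): 0.0, 0.2, 1.5, 4.2, 5.3, 4.9, 9.4, 10.2, 15.1, 17.5, 11.6, 7.7, 0.0 cfs.
ΣQ_DR = 87.60 cfs.
With Δt = 2 h = 7200 s, V = ΣQ_DR · Δt = 87.60 × 7200 = 6.31 × 10^5 ft³ = 14.5 acre-ft.

V ≈ 14.5 acre-ft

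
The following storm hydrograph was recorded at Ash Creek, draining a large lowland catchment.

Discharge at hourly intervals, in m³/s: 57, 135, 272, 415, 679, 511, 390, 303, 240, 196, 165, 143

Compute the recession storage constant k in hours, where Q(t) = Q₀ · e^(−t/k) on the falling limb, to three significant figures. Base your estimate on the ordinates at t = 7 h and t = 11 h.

On the falling limb, Q drops from 303 to 143 m³/s between t = 7 h and t = 11 h (Δt = 4 h).
k = −Δt / ln(Q₂/Q₁) = −4 / ln(143/303) = 5.33 h.

k ≈ 5.33 h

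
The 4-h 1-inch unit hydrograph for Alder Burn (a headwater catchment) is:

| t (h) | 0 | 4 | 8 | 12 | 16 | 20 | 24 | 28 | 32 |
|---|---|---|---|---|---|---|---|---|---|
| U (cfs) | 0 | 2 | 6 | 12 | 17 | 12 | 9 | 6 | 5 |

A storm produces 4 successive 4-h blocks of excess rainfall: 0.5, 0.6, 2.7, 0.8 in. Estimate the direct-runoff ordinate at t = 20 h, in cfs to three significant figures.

Q ≈ 53.4 cfs

By discrete convolution, Q_j = Σ (P_i / 1 in) · U_{j−i}.
At t = 20 h (j=5): Q = (0.5/1)·12 + (0.6/1)·17 + (2.7/1)·12 + (0.8/1)·6 = 53.4 cfs.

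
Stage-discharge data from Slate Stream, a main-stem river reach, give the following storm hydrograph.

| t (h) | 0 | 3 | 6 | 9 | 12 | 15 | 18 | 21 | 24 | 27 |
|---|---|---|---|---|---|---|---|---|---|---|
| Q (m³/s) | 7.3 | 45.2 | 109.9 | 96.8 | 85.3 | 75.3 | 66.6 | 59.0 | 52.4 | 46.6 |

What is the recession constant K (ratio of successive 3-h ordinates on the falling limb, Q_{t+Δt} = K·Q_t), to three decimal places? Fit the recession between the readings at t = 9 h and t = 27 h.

K ≈ 0.885

Using the recession-limb readings at t = 9 h and t = 27 h: Q falls from 96.8 to 46.6 m³/s over 6 intervals.
K = (Q₂/Q₁)^(1/6) = (46.6/96.8)^(1/6) = 0.885.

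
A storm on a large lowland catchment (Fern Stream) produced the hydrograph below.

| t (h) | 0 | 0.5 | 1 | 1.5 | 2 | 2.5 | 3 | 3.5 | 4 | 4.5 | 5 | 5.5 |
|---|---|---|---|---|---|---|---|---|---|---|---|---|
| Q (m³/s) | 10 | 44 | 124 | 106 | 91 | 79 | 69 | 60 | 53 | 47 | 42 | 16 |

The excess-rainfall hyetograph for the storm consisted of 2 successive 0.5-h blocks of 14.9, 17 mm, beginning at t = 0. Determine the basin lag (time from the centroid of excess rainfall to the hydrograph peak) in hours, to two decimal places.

Centroid of excess rainfall: t_c = Σ P_i·t̄_i / ΣP_i = 0.5165 h (block centres at 0.25, 0.75 h).
Hydrograph peak occurs at t = 1 h, so basin lag t_L = 1 − 0.5165 = 0.48 h.

t_L ≈ 0.48 h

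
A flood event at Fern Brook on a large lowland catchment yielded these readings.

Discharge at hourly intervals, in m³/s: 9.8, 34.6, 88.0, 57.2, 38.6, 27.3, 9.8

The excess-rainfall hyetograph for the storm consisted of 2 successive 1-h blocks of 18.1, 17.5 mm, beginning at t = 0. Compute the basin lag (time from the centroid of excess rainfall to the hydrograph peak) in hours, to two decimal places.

t_L ≈ 1.01 h

Centroid of excess rainfall: t_c = Σ P_i·t̄_i / ΣP_i = 0.9916 h (block centres at 0.5, 1.5 h).
Hydrograph peak occurs at t = 2 h, so basin lag t_L = 2 − 0.9916 = 1.01 h.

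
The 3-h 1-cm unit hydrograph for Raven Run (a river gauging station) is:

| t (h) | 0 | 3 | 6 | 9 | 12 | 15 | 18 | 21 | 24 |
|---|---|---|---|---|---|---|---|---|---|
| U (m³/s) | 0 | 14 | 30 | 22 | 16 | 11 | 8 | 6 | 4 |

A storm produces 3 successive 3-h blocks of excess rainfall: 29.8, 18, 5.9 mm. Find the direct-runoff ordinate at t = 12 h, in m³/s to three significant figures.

Q ≈ 105 m³/s

By discrete convolution, Q_j = Σ (P_i / 10 mm) · U_{j−i}.
At t = 12 h (j=4): Q = (29.8/10)·16 + (18/10)·22 + (5.9/10)·30 = 105 m³/s.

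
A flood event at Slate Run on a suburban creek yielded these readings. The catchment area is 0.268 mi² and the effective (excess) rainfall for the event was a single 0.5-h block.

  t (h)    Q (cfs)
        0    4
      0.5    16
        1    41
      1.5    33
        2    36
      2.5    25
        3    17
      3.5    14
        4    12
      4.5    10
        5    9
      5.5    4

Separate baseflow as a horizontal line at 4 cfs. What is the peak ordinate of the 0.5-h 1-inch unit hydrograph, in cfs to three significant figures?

Direct runoff: 0.0, 12.0, 37.0, 29.0, 32.0, 21.0, 13.0, 10.0, 8.0, 6.0, 5.0, 0.0 cfs; ΣQ_DR = 173.0 cfs, peak = 37.0 cfs.
Runoff depth d = ΣQ_DR·Δt / A = 173.0 × 1800 / (0.268 mi²) = 0.5001 in.
The 1-inch UH is the DRH scaled by (1 in)/d, so U_p = 37.0 × 1/0.5001 = 74.0 cfs.

U_p ≈ 74.0 cfs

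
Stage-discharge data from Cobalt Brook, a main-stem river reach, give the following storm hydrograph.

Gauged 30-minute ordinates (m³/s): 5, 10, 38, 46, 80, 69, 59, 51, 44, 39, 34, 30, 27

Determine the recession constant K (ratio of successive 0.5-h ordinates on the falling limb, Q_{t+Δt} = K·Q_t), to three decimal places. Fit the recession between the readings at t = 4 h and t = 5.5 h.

Using the recession-limb readings at t = 4 h and t = 5.5 h: Q falls from 44 to 30 m³/s over 3 intervals.
K = (Q₂/Q₁)^(1/3) = (30/44)^(1/3) = 0.880.

K ≈ 0.880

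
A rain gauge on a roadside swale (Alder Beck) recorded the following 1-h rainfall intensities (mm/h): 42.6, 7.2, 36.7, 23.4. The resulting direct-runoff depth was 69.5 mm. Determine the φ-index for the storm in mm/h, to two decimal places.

Only the 3 blocks with intensity above φ contribute runoff: 42.6, 36.7, 23.4 mm/h.
Σ(I−φ)·Δt = d  ⇒  (42.6+36.7+23.4 − 3φ)·1 = 69.5
φ = (102.7 − 69.5/1) / 3 = 11.07 mm/h.

φ ≈ 11.07 mm/h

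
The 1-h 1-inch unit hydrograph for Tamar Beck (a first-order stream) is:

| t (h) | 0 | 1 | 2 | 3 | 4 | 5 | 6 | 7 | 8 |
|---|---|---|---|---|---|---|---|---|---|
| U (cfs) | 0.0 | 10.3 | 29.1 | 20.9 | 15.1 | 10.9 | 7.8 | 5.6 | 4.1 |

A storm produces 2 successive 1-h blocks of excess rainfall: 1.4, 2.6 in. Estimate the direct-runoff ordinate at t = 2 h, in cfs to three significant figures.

By discrete convolution, Q_j = Σ (P_i / 1 in) · U_{j−i}.
At t = 2 h (j=2): Q = (1.4/1)·29.1 + (2.6/1)·10.3 = 67.5 cfs.

Q ≈ 67.5 cfs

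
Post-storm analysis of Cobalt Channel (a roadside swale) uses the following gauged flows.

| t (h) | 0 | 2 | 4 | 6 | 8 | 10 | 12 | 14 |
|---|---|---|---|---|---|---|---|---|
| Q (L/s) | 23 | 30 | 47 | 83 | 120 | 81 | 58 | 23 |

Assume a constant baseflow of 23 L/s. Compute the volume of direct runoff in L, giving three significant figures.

Direct-runoff ordinates (Q − Q_b): 0.0, 7.0, 24.0, 60.0, 97.0, 58.0, 35.0, 0.0 L/s.
ΣQ_DR = 281.0 L/s.
With Δt = 2 h = 7200 s, V = ΣQ_DR · Δt = 281.0 × 7200 = 2.02 × 10^6 L.

V ≈ 2.02 × 10^6 L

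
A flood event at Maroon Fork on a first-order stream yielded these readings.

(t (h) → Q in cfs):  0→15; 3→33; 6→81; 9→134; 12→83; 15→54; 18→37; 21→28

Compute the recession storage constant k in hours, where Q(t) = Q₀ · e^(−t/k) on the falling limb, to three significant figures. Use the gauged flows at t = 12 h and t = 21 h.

On the falling limb, Q drops from 83 to 28 cfs between t = 12 h and t = 21 h (Δt = 9 h).
k = −Δt / ln(Q₂/Q₁) = −9 / ln(28/83) = 8.28 h.

k ≈ 8.28 h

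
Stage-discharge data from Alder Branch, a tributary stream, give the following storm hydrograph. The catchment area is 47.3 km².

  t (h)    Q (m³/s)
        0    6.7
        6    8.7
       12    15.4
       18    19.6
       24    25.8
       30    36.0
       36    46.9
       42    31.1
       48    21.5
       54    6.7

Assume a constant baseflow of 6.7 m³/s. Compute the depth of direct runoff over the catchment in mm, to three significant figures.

d ≈ 69.1 mm

Direct runoff: 0.0, 2.0, 8.7, 12.9, 19.1, 29.3, 40.2, 24.4, 14.8, 0.0 m³/s; ΣQ_DR = 151.4 m³/s.
V = ΣQ_DR · Δt = 151.4 × 21600 s = 3.270 × 10^6 m³.
Over A = 47.3 km², depth = V / A = 69.1 mm.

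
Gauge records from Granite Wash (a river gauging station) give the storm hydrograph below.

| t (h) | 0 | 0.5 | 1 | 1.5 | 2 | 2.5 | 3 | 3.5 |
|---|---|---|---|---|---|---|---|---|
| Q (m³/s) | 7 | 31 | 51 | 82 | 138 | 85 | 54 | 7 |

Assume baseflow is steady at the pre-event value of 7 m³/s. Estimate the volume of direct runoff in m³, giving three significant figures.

V ≈ 7.18 × 10^5 m³

Direct-runoff ordinates (Q − Q_b): 0.0, 24.0, 44.0, 75.0, 131.0, 78.0, 47.0, 0.0 m³/s.
ΣQ_DR = 399.0 m³/s.
With Δt = 0.5 h = 1800 s, V = ΣQ_DR · Δt = 399.0 × 1800 = 7.18 × 10^5 m³.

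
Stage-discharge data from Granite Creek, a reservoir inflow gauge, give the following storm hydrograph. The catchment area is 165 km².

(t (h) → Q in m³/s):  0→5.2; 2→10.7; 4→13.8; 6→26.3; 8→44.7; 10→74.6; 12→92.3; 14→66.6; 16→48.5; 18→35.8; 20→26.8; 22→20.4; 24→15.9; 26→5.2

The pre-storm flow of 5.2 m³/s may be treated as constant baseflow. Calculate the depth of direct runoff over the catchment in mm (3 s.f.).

Direct runoff: 0.0, 5.5, 8.6, 21.1, 39.5, 69.4, 87.1, 61.4, 43.3, 30.6, 21.6, 15.2, 10.7, 0.0 m³/s; ΣQ_DR = 414.0 m³/s.
V = ΣQ_DR · Δt = 414.0 × 7200 s = 2.981 × 10^6 m³.
Over A = 165 km², depth = V / A = 18.1 mm.

d ≈ 18.1 mm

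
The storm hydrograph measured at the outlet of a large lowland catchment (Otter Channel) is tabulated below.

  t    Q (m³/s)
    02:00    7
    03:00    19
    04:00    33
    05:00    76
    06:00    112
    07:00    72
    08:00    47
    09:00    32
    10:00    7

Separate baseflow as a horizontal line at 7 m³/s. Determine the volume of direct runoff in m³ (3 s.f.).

Direct-runoff ordinates (Q − Q_b): 0.0, 12.0, 26.0, 69.0, 105.0, 65.0, 40.0, 25.0, 0.0 m³/s.
ΣQ_DR = 342.0 m³/s.
With Δt = 1 h = 3600 s, V = ΣQ_DR · Δt = 342.0 × 3600 = 1.23 × 10^6 m³.

V ≈ 1.23 × 10^6 m³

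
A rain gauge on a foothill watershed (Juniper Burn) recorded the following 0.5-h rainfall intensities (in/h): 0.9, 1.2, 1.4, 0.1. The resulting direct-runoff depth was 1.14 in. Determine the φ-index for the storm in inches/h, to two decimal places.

Only the 3 blocks with intensity above φ contribute runoff: 0.9, 1.2, 1.4 in/h.
Σ(I−φ)·Δt = d  ⇒  (0.9+1.2+1.4 − 3φ)·0.5 = 1.14
φ = (3.500 − 1.14/0.5) / 3 = 0.41 in/h.

φ ≈ 0.41 in/h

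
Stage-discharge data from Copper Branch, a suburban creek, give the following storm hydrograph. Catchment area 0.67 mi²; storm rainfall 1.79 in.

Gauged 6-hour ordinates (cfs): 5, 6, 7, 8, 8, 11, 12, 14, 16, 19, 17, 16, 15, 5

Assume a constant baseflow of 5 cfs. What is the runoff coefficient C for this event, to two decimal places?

ΣQ_DR = 89.00 cfs; V = ΣQ_DR·Δt = 1.922 × 10^6 ft³.
Runoff depth d = V / A = 1.235 in.
C = d / P = 1.235 / 1.79 = 0.69.

C ≈ 0.69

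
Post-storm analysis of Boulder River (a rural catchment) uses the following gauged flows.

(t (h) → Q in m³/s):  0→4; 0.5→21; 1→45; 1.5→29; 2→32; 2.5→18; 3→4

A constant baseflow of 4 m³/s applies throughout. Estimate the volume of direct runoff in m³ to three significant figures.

Direct-runoff ordinates (Q − Q_b): 0.0, 17.0, 41.0, 25.0, 28.0, 14.0, 0.0 m³/s.
ΣQ_DR = 125.0 m³/s.
With Δt = 0.5 h = 1800 s, V = ΣQ_DR · Δt = 125.0 × 1800 = 2.25 × 10^5 m³.

V ≈ 2.25 × 10^5 m³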